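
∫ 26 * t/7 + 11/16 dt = 13*t^2/7 + 11*t/16 + C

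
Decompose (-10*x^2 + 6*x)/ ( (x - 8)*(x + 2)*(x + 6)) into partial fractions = -99/(14*(x + 6)) + 13/(10*(x + 2)) - 148/(35*(x - 8))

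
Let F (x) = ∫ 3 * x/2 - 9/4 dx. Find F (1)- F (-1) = -9/2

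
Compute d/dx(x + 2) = 1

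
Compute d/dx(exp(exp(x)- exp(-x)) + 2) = (exp(exp(x) - exp(-x)) + exp(2*x + exp(x) - exp(-x)))*exp(-x)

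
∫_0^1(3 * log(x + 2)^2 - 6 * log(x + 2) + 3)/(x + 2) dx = (-1 + log(3))^3 - (-1 + log(2))^3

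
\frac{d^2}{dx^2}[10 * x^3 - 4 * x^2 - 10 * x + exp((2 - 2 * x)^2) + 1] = 64*x^2*exp(4*x^2 - 8*x + 4) - 128*x*exp(4*x^2 - 8*x + 4) + 60*x + 72*exp(4*x^2 - 8*x + 4) - 8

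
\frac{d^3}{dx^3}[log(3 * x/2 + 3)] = 2/(x^3 + 6*x^2 + 12*x + 8)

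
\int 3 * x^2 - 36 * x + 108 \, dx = x^3 - 18*x^2 + 108*x + C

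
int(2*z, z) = z^2 + C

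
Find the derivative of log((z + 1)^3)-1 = 3/(z + 1)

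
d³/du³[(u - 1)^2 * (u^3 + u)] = 60*u^2 - 48*u + 12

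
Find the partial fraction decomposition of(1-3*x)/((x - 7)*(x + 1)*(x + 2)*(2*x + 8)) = -13/(132*(x + 4)) + 7/(36*(x + 2)) - 1/(12*(x + 1)) - 5/(396*(x - 7))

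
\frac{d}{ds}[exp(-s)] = -exp(-s)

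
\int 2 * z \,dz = z^2 + C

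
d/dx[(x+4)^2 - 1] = 2*x + 8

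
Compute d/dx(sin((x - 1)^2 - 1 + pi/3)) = 2*(x - 1)*cos(x^2 - 2*x + pi/3)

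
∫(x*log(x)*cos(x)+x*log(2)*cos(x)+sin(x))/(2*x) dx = log(2*x)*sin(x)/2 + C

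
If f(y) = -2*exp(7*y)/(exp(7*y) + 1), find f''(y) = (98*exp(14*y) - 98*exp(7*y))/(exp(21*y) + 3*exp(14*y) + 3*exp(7*y) + 1)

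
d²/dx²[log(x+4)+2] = -1/(x^2 + 8*x + 16)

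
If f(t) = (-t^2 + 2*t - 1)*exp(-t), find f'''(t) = (t^2 - 8*t + 13)*exp(-t)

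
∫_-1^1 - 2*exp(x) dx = -2*E + 2*exp(-1)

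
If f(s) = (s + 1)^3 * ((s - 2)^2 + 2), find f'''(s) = 60*s^2 - 24*s - 18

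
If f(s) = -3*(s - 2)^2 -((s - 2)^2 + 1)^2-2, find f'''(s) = 48 - 24*s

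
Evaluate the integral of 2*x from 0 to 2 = 4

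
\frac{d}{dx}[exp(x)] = exp(x)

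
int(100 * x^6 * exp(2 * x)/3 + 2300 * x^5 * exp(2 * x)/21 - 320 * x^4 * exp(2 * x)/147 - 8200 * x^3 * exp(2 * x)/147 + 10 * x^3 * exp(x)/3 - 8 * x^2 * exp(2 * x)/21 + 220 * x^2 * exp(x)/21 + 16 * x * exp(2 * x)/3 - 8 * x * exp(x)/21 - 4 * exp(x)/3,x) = 2*x*(x*(35*x^2 + 5*x - 14)*exp(x) + 7)*(35*x^2 + 5*x - 14)*exp(x)/147 + C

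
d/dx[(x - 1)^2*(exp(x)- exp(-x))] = (x^2*exp(2*x) + x^2 - 4*x - exp(2*x) + 3)*exp(-x)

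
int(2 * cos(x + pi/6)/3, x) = 2*sin(x + pi/6)/3 + C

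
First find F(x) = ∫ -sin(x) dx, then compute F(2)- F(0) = -1 + cos(2)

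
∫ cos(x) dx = sin(x) + C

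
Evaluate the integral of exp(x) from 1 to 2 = -E + exp(2)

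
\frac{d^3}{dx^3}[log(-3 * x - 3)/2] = 1/(x^3 + 3*x^2 + 3*x + 1)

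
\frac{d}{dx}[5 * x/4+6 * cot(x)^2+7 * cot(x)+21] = 5/4 - 7/sin(x)^2 - 12*cos(x)/sin(x)^3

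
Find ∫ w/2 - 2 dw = w^2/4 - 2*w + C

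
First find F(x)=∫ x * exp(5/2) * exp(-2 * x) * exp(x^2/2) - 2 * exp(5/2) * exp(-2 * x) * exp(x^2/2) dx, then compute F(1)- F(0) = E - exp(5/2)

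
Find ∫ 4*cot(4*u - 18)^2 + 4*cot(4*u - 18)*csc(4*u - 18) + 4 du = -cot(4*u - 18) - csc(4*u - 18) + C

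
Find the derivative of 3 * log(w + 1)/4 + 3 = 3/(4*w + 4)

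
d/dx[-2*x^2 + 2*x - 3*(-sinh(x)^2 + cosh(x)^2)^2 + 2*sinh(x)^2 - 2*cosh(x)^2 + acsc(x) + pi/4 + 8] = (-4*x^3*sqrt(1 - 1/x^2) + 2*x^2*sqrt(1 - 1/x^2) - 1)/(x^2*sqrt(1 - 1/x^2))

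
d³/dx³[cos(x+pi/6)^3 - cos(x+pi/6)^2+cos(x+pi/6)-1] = -6*sin(x + pi/6)^3 + 21*sin(x + pi/6)*cos(x + pi/6)^2 + sin(x + pi/6) - 4*sin(2*x + pi/3)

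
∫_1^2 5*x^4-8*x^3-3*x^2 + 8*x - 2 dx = 4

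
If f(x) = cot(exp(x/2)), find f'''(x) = -3*(-1 + sin(exp(x/2))^(-2))^2*exp(3*x/2)/4 + 3*exp(3*x/2)/4 - exp(3*x/2)/sin(exp(x/2))^2 - exp(x/2)/(8*sin(exp(x/2))^2) + 3*exp(x)*cos(exp(x/2))/(4*sin(exp(x/2))^3)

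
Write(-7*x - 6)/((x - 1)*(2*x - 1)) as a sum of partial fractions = 19/(2*x - 1) - 13/(x - 1)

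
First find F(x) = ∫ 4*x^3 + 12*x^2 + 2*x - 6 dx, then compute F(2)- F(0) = 40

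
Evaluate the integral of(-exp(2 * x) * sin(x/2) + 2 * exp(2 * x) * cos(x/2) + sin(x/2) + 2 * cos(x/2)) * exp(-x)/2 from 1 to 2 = (-E + exp(-1))*cos(1/2) + (-exp(-2) + exp(2))*cos(1)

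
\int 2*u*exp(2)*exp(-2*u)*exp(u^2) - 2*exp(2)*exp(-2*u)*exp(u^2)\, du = exp((u - 1)^2 + 1) + C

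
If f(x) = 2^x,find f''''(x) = 2^x*log(2)^4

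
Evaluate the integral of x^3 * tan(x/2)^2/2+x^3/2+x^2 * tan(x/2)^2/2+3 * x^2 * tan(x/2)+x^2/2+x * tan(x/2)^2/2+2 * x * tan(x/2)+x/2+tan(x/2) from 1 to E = -3*tan(1/2) + (E + exp(2) + exp(3))*tan(E/2)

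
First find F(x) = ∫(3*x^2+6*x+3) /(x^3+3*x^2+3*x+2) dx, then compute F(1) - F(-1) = log(9)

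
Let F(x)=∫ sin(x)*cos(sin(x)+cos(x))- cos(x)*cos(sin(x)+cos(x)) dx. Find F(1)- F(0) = -sin(cos(1) + sin(1)) + sin(1)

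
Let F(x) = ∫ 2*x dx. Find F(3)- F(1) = 8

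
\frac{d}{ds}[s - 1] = 1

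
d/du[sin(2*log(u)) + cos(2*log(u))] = 2*sqrt(2)*cos(2*log(u) + pi/4)/u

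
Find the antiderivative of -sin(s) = cos(s) + C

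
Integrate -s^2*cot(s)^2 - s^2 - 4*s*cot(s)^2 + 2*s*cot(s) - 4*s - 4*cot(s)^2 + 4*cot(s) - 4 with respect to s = (s + 2)^2*cot(s) + C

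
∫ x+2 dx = x^2/2 + 2*x + C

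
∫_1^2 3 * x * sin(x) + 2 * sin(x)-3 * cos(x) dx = 5*cos(1) - 8*cos(2)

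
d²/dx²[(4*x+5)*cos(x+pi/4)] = -4*x*cos(x + pi/4) - 8*sin(x + pi/4) - 5*cos(x + pi/4)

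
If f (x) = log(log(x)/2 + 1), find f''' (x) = (2*log(x)^2 + 11*log(x) + 16)/(x^3*log(x)^3 + 6*x^3*log(x)^2 + 12*x^3*log(x) + 8*x^3)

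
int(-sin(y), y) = cos(y) + C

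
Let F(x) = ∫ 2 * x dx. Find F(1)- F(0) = 1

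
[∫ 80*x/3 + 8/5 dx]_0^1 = 224/15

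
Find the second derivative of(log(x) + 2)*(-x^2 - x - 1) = (-2*x^2*log(x) - 7*x^2 - x + 1)/x^2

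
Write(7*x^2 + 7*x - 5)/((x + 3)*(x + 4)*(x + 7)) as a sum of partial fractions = 289/(12*(x + 7)) - 79/(3*(x + 4)) + 37/(4*(x + 3))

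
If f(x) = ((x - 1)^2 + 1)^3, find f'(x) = 6*x^5 - 30*x^4 + 72*x^3 - 96*x^2 + 72*x - 24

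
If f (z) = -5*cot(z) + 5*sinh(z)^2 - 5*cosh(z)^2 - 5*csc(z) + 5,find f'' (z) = 5/sin(z) - 10*cos(z)/sin(z)^3 - 10/sin(z)^3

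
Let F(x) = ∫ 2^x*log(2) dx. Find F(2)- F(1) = 2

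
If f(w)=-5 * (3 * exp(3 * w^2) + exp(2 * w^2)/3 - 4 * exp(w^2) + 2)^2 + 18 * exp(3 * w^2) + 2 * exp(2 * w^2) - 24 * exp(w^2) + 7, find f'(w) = -540*w*exp(6*w^2) - 100*w*exp(5*w^2) + 8600*w*exp(4*w^2)/9 - 172*w*exp(3*w^2) - 1016*w*exp(2*w^2)/3 + 112*w*exp(w^2)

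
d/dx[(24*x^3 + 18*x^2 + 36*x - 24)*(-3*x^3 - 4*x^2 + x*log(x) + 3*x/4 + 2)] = -432*x^5 - 750*x^4 + 96*x^3*log(x) - 624*x^3 + 54*x^2*log(x) - 27*x^2/2 + 72*x*log(x) + 354*x - 24*log(x) + 30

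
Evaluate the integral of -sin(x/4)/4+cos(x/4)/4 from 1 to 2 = -cos(1/4) - sin(1/4) + sin(1/2) + cos(1/2)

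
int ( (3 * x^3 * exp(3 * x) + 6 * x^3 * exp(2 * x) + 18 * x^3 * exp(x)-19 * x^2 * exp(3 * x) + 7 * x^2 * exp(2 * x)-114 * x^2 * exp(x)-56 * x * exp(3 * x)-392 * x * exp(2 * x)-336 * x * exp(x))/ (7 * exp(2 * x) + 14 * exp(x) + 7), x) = x^2*(3*x - 28)*(exp(x) + 6)*exp(x)/(7*(exp(x) + 1)) + C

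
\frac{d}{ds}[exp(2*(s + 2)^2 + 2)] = 4*s*exp(2*s^2 + 8*s + 10) + 8*exp(2*s^2 + 8*s + 10)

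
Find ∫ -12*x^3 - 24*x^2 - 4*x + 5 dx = -3*x^4 - 8*x^3 - 2*x^2 + 5*x + C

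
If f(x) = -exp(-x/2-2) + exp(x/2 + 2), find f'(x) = (exp(x + 4) + 1)*exp(-x/2 - 2)/2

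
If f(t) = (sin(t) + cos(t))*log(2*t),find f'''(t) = sqrt(2)*(-t^3*log(t)*cos(t + pi/4) - t^3*log(2)*cos(t + pi/4) - 3*t^2*sin(t + pi/4) - 3*t*cos(t + pi/4) + 2*sin(t + pi/4))/t^3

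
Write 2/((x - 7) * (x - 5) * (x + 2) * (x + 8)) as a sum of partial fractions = -1/(585*(x + 8)) + 1/(189*(x + 2)) - 1/(91*(x - 5)) + 1/(135*(x - 7))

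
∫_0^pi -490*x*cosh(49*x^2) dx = -5*sinh(49*pi^2)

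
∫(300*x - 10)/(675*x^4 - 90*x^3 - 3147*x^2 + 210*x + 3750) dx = 2*acot(-3*x^2 + x/5 + 7)/3 + C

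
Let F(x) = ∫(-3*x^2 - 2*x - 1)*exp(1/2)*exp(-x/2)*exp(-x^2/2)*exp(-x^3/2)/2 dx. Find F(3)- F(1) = -exp(-1) + exp(-19)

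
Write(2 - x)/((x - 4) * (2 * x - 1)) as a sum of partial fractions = -3/(7*(2*x - 1)) - 2/(7*(x - 4))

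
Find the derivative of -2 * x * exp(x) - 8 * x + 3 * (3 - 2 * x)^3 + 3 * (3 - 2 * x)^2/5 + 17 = -72*x^2 - 2*x*exp(x) + 1104*x/5 - 2*exp(x) - 886/5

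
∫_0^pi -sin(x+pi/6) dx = -sqrt(3)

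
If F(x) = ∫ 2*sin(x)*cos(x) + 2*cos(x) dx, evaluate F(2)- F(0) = -1 + (sin(2) + 1)^2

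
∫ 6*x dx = 3*x^2 + C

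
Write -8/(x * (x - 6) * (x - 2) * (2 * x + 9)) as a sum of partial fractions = 64/(2457*(2*x + 9)) + 1/(13*(x - 2)) - 1/(63*(x - 6)) - 2/(27*x)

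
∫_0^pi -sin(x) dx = -2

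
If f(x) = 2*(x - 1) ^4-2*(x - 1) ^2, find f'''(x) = 48*x - 48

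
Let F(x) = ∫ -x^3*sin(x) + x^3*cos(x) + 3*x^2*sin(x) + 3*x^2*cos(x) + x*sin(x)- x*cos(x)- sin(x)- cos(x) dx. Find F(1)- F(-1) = 0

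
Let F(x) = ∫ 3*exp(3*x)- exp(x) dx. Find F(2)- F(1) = -(E - exp(-1))*exp(2) + (-exp(-2) + exp(2))*exp(4)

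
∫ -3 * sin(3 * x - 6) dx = cos(3*x - 6) + C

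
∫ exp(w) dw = exp(w) + C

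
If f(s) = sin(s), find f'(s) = cos(s)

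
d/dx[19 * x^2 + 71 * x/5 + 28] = 38*x + 71/5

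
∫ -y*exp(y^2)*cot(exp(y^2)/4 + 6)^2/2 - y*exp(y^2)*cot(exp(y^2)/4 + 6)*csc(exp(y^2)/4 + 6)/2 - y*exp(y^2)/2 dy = cot(exp(y^2)/4 + 6) + csc(exp(y^2)/4 + 6) + C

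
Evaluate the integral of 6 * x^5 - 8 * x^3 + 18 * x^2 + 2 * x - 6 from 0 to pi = -9 + (-pi^3 - 3 + pi)^2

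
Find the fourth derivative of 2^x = 2^x*log(2)^4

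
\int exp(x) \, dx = exp(x) + C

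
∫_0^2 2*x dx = 4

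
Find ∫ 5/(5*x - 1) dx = log(15*x - 3) + C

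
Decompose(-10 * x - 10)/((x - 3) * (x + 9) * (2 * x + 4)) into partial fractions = 10/(21*(x + 9)) - 1/(7*(x + 2)) - 1/(3*(x - 3))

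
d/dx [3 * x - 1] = 3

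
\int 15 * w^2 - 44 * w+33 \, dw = 5*w^3 - 22*w^2 + 33*w + C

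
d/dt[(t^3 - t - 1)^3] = 9*t^8 - 21*t^6 - 18*t^5 + 15*t^4 + 24*t^3 + 6*t^2 - 6*t - 3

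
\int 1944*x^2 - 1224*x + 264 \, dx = 648*x^3 - 612*x^2 + 264*x + C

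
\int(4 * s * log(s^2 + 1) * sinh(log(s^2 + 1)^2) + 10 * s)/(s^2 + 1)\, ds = 5*log(s^2 + 1) + cosh(log(s^2 + 1)^2) + C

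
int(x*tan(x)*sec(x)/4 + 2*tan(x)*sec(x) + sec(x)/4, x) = (x/4 + 2)*sec(x) + C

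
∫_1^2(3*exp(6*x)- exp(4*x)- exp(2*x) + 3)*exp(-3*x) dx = -(E - exp(-1))^3 - 2*E - 2*exp(-2) + 2*exp(-1) + 2*exp(2) + (-exp(-2) + exp(2))^3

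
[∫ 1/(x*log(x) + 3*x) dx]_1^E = -log(3) + log(4)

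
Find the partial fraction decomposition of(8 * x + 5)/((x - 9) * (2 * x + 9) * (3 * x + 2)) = 3/(667*(3*x + 2)) - 124/(621*(2*x + 9)) + 77/(783*(x - 9))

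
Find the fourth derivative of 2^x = 2^x*log(2)^4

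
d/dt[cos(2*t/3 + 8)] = -2*sin(2*t/3 + 8)/3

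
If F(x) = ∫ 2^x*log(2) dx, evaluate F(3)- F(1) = 6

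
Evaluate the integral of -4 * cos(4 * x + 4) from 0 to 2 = sin(4) - sin(12)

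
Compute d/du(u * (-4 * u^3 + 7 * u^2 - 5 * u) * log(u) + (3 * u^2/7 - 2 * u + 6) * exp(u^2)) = 6*u^3*exp(u^2)/7 - 16*u^3*log(u) - 4*u^3 - 4*u^2*exp(u^2) + 21*u^2*log(u) + 7*u^2 + 90*u*exp(u^2)/7 - 10*u*log(u) - 5*u - 2*exp(u^2)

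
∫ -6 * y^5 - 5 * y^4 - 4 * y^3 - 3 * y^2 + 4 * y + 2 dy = -y^6 - y^5 - y^4 - y^3 + 2*y^2 + 2*y + C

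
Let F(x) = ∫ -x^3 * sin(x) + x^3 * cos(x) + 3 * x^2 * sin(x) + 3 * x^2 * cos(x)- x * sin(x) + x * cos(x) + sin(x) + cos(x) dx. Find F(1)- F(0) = 2*cos(1) + 2*sin(1)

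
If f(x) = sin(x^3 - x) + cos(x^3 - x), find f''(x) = sqrt(2)*(-9*x^4*sin(x^3 - x + pi/4) + 6*x^2*cos(-x^3 + x + pi/4) + 6*x*cos(x^3 - x + pi/4) - sin(x^3 - x + pi/4))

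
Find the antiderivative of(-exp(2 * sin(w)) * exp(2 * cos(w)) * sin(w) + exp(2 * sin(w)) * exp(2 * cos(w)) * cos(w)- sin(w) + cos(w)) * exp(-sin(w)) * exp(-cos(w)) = 2*sinh(sqrt(2)*sin(w + pi/4)) + C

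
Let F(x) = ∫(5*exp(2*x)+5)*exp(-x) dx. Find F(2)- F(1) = -5*E - 5*exp(-2) + 5*exp(-1) + 5*exp(2)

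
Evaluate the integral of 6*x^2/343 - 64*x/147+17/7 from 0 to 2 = 4150/1029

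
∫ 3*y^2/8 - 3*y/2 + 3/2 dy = y^3/8 - 3*y^2/4 + 3*y/2 + C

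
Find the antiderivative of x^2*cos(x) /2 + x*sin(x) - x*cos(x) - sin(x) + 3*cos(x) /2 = ((x - 1)^2/2 + 1)*sin(x) + C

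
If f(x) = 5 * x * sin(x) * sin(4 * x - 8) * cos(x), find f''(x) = -40*x*sin(x)^2*cos(4*x - 8) - 100*x*sin(x)*sin(4*x - 8)*cos(x) + 40*x*cos(x)^2*cos(4*x - 8) - 10*sin(x)^2*sin(4*x - 8) + 40*sin(x)*cos(x)*cos(4*x - 8) + 10*sin(4*x - 8)*cos(x)^2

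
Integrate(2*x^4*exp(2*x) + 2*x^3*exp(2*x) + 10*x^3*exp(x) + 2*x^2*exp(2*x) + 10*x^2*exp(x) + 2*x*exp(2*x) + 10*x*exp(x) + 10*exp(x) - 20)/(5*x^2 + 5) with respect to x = x^2*exp(2*x)/5 + 2*x*exp(x) + 4*acot(x) + C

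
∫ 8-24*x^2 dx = -8*x^3 + 8*x + C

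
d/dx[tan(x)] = cos(x)^(-2)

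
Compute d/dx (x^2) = 2*x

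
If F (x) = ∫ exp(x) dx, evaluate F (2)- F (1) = -E + exp(2)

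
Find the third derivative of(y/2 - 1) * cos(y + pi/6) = y*sin(y + pi/6)/2 - sin(y + pi/6) - 3*cos(y + pi/6)/2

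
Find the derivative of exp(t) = exp(t)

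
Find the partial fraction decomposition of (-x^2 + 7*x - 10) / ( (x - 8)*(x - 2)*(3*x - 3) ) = -4/(21*(x - 1)) - 1/(7*(x - 8))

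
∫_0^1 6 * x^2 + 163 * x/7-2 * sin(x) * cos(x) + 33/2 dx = cos(1)^2 + 204/7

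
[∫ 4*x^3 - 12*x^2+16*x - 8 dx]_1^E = -1 + (1 + (-1 + E)^2)^2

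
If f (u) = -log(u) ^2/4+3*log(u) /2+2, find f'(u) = (3 - log(u))/(2*u)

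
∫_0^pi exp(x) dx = -1 + exp(pi)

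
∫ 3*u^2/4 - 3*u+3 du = u^3/4 - 3*u^2/2 + 3*u + C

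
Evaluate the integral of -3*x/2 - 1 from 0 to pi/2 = pi*(-3*pi/2 - 4)/8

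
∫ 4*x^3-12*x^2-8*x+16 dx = x^4 - 4*x^3 - 4*x^2 + 16*x + C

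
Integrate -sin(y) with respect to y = cos(y) + C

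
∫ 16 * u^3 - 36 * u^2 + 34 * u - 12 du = 4*u^4 - 12*u^3 + 17*u^2 - 12*u + C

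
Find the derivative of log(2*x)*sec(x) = (x*log(x)*tan(x)*sec(x) + x*log(2)*tan(x)*sec(x) + sec(x))/x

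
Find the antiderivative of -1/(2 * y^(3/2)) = 1/sqrt(y) + C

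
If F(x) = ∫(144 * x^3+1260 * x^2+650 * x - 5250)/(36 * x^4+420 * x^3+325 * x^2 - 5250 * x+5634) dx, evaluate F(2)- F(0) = -log(626) + log(370/9)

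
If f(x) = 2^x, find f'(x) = 2^x*log(2)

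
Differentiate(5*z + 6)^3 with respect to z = 375*z^2 + 900*z + 540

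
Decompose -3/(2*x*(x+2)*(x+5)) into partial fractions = -1/(10*(x + 5)) + 1/(4*(x + 2)) - 3/(20*x)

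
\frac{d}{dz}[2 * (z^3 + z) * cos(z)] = -2*z^3*sin(z) + 6*z^2*cos(z) - 2*z*sin(z) + 2*cos(z)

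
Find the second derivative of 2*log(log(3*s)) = (-2*log(s) - 2*log(3) - 2)/(s^2*log(s)^2 + 2*s^2*log(3)*log(s) + s^2*log(3)^2)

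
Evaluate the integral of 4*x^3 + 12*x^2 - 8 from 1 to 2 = 35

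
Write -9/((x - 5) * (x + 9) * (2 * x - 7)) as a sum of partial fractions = 12/(25*(2*x - 7)) - 9/(350*(x + 9)) - 3/(14*(x - 5))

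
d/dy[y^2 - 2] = 2*y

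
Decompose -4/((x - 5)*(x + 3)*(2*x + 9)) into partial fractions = -16/(57*(2*x + 9)) + 1/(6*(x + 3)) - 1/(38*(x - 5))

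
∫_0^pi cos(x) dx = 0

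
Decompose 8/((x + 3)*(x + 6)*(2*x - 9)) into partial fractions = 32/(315*(2*x - 9)) + 8/(63*(x + 6)) - 8/(45*(x + 3))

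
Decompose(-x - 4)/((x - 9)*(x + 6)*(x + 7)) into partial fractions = 3/(16*(x + 7)) - 2/(15*(x + 6)) - 13/(240*(x - 9))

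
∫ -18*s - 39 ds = -9*s^2 - 39*s + C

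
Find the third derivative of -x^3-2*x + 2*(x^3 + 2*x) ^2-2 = 240*x^3 + 192*x - 6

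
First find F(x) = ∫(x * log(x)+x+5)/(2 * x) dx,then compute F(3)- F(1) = 4*log(3)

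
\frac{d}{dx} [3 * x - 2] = 3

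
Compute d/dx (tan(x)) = cos(x)^(-2)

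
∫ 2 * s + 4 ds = s^2 + 4*s + C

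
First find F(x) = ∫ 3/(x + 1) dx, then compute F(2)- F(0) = log(27)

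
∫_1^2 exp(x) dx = -E + exp(2)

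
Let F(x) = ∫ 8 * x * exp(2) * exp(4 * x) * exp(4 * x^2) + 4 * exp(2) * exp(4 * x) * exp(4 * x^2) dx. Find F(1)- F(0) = -exp(2) + exp(10)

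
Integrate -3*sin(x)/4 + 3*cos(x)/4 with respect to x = 3*sqrt(2)*sin(x + pi/4)/4 + C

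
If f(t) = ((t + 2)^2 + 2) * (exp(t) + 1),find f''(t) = t^2*exp(t) + 8*t*exp(t) + 16*exp(t) + 2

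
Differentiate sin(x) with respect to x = cos(x)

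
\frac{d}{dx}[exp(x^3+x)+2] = 3*x^2*exp(x^3 + x) + exp(x^3 + x)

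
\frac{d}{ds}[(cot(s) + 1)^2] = -2*(1 + cos(s)/sin(s))/sin(s)^2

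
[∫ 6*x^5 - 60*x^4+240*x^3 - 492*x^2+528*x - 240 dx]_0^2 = -96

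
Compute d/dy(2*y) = 2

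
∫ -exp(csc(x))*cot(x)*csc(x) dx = exp(csc(x)) + C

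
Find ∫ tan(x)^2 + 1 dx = tan(x) + C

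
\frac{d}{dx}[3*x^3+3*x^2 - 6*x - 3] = 9*x^2 + 6*x - 6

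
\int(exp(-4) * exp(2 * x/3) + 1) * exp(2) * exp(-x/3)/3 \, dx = 2*sinh(x/3 - 2) + C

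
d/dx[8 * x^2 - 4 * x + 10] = 16*x - 4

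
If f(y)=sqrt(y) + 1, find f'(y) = 1/(2*sqrt(y))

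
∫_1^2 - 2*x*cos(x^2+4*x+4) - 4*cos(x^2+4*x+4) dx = -sin(16) + sin(9)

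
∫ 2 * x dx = x^2 + C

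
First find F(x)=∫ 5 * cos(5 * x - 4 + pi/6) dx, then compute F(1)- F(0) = -cos(pi/3 + 4) + sin(pi/6 + 1)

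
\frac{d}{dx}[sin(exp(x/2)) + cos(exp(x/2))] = sqrt(2)*exp(x/2)*cos(exp(x/2) + pi/4)/2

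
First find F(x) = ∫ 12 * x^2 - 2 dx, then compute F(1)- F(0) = 2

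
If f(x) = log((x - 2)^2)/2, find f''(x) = -1/(x^2 - 4*x + 4)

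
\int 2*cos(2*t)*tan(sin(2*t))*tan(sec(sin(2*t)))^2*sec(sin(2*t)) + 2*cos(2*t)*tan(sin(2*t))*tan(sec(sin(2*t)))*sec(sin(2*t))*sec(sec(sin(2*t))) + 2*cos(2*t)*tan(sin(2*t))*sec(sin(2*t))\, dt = tan(sec(sin(2*t))) + sec(sec(sin(2*t))) + C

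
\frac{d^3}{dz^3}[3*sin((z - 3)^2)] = -24*z^3*cos(z^2 - 6*z + 9) + 216*z^2*cos(z^2 - 6*z + 9) - 36*z*sin(z^2 - 6*z + 9) - 648*z*cos(z^2 - 6*z + 9) + 108*sin(z^2 - 6*z + 9) + 648*cos(z^2 - 6*z + 9)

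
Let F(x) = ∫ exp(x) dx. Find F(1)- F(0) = -1 + E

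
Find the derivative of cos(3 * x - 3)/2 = -3*sin(3*x - 3)/2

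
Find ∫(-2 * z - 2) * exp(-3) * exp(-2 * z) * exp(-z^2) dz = exp(-(z + 1)^2 - 2) + C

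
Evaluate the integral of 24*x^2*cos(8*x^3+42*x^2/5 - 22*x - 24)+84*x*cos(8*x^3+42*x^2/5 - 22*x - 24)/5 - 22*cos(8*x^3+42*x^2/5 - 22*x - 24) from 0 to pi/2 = sin(24) - sin(-24 + 21*pi^2/10 + pi^3)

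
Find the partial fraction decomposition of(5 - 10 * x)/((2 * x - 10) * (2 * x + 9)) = -50/(19*(2*x + 9)) - 45/(38*(x - 5))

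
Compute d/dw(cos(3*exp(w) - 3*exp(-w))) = -3*(exp(2*w) + 1)*exp(-w)*sin(3*exp(w) - 3*exp(-w))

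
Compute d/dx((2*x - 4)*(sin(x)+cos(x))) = -2*x*sin(x) + 2*x*cos(x) + 6*sin(x) - 2*cos(x)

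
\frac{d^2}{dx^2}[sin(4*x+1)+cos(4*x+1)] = -16*sin(4*x + 1) - 16*cos(4*x + 1)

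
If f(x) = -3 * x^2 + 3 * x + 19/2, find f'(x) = 3 - 6*x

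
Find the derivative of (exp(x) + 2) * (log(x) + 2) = (x*exp(x)*log(x) + 2*x*exp(x) + exp(x) + 2)/x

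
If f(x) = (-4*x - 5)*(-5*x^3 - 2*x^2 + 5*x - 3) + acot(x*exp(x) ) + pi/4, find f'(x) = (80*x^5*exp(2*x) + 99*x^4*exp(2*x) - 20*x^3*exp(2*x) + 80*x^3 - 13*x^2*exp(2*x) + 99*x^2 - x*exp(x) - 20*x - exp(x) - 13)/(x^2*exp(2*x) + 1)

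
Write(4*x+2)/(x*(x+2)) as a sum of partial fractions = 3/(x + 2) + 1/x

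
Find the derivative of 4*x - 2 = 4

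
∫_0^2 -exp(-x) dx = -1 + exp(-2)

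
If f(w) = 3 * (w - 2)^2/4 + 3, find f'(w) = 3*w/2 - 3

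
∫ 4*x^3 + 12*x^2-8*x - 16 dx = x^4 + 4*x^3 - 4*x^2 - 16*x + C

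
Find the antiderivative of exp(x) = exp(x) + C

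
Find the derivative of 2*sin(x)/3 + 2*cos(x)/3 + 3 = -2*sin(x)/3 + 2*cos(x)/3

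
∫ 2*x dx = x^2 + C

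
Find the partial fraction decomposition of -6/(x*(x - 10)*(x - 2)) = 3/(8*(x - 2)) - 3/(40*(x - 10)) - 3/(10*x)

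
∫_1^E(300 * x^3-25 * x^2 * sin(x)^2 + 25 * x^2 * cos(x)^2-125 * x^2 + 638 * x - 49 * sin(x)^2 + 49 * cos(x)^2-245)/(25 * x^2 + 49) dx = -5*E - 1 - sin(2)/2 - log(74/49) + sin(2*E)/2 + log(1 + 25*exp(2)/49) + 6*exp(2)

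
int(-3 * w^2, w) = -w^3 + C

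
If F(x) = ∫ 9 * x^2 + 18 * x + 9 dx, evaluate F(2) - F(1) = 57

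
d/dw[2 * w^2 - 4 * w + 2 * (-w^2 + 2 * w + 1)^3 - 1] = -12*w^5 + 60*w^4 - 72*w^3 - 24*w^2 + 40*w + 8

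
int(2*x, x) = x^2 + C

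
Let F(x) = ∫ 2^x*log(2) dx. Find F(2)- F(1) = 2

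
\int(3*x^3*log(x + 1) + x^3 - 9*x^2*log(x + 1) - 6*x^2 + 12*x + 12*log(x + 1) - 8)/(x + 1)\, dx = (x - 2)^3*log(x + 1) + C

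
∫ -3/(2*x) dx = -3*log(x)/2 + C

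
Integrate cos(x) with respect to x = sin(x) + C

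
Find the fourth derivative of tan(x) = 24*tan(x)^5 + 40*tan(x)^3 + 16*tan(x)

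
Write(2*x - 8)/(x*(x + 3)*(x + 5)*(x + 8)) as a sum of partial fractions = 1/(5*(x + 8)) - 3/(5*(x + 5)) + 7/(15*(x + 3)) - 1/(15*x)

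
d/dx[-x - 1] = -1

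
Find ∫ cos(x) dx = sin(x) + C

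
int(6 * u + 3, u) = 3*u^2 + 3*u + C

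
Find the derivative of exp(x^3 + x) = 3*x^2*exp(x^3 + x) + exp(x^3 + x)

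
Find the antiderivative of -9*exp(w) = -9*exp(w) + C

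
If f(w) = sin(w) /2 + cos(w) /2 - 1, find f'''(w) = sin(w)/2 - cos(w)/2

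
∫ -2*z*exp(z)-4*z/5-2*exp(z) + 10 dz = 2*z*(-z - 5*exp(z) + 25)/5 + C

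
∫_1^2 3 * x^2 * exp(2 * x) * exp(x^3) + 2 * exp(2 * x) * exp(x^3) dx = -exp(3) + exp(12)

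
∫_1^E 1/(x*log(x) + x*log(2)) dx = -log(log(2)) + log(log(2*E))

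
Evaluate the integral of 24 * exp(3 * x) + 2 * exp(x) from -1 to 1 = -2*exp(-1) - 8*exp(-3) + 2*E + 8*exp(3)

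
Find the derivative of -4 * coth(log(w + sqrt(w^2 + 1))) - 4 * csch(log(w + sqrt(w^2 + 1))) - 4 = 4*(w*cosh(log(w + sqrt(w^2 + 1))) + w + sqrt(w^2 + 1)*cosh(log(w + sqrt(w^2 + 1))) + sqrt(w^2 + 1))/((w^2 + w*sqrt(w^2 + 1) + 1)*sinh(log(w + sqrt(w^2 + 1)))^2)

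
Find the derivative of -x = -1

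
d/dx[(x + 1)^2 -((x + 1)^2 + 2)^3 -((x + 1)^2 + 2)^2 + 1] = -6*x^5 - 30*x^4 - 88*x^3 - 144*x^2 - 144*x - 64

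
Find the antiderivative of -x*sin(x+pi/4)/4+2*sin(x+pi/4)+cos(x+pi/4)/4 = (x/4 - 2)*cos(x + pi/4) + C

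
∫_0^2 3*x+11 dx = 28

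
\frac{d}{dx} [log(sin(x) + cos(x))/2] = 1/(2*tan(x + pi/4))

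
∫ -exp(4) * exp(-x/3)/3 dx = exp(4 - x/3) + C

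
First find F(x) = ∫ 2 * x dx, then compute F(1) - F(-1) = 0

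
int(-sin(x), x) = cos(x) + C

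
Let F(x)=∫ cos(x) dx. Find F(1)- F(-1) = 2*sin(1)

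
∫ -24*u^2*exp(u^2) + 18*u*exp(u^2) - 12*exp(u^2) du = (9 - 12*u)*exp(u^2) + C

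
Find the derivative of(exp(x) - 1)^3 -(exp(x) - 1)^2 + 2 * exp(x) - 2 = 3*exp(3*x) - 8*exp(2*x) + 7*exp(x)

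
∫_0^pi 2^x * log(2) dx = -1 + 2^pi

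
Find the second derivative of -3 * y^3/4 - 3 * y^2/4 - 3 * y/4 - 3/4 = -9*y/2 - 3/2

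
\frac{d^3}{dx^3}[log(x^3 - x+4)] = (6*x^6 + 6*x^4 - 168*x^3 + 6*x^2 + 24*x + 94)/(x^9 - 3*x^7 + 12*x^6 + 3*x^5 - 24*x^4 + 47*x^3 + 12*x^2 - 48*x + 64)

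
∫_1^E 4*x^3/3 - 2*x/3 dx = E*(-E + exp(3))/3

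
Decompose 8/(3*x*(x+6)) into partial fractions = -4/(9*(x + 6)) + 4/(9*x)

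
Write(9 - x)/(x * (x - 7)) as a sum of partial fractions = 2/(7*(x - 7)) - 9/(7*x)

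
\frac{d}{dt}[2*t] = 2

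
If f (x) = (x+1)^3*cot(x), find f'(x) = (x + 1)^2*(-x/sin(x)^2 + 3/tan(x) - 1/sin(x)^2)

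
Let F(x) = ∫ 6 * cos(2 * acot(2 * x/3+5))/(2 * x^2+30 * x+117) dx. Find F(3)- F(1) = 232/3725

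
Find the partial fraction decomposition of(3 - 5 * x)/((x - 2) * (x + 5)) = -4/(x + 5) - 1/(x - 2)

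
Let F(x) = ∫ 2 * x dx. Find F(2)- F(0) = 4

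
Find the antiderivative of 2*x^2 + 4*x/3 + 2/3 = 2*x^3/3 + 2*x^2/3 + 2*x/3 + C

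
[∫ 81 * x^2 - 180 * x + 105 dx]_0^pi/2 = -(3 - 3*pi/2)^2 - (3 - 3*pi/2)^3 + 3*pi + 36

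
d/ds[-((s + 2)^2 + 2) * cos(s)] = s^2*sin(s) + 4*s*sin(s) - 2*s*cos(s) + 6*sin(s) - 4*cos(s)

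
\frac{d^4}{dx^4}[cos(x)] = cos(x)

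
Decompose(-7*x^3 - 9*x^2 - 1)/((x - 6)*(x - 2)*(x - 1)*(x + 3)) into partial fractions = -107/(180*(x + 3)) - 17/(20*(x - 1)) + 93/(20*(x - 2)) - 1837/(180*(x - 6))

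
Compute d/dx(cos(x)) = -sin(x)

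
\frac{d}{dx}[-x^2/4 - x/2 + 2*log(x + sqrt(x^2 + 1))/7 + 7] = (-7*x^3 - 7*x^2*sqrt(x^2 + 1) - 7*x^2 - 7*x*sqrt(x^2 + 1) - 3*x + 4*sqrt(x^2 + 1) - 7)/(14*x^2 + 14*x*sqrt(x^2 + 1) + 14)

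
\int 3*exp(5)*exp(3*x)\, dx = exp(3*x + 5) + C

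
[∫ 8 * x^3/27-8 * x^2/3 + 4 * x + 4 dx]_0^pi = -2*pi^2 - 6 + 2*(-2*pi + 3 + pi^2/3)^2/3 + 12*pi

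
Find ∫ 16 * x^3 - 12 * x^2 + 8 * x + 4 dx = 4*x^4 - 4*x^3 + 4*x^2 + 4*x + C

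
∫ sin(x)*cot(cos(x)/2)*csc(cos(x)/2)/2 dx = csc(cos(x)/2) + C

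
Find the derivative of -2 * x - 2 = -2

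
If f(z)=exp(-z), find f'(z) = -exp(-z)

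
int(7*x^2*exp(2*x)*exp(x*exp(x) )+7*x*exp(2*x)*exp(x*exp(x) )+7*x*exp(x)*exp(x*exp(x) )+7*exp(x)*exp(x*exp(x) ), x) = 7*x*exp(x*(exp(x) + 1)) + C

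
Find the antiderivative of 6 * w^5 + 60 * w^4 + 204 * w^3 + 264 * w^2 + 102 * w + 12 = w^6 + 12*w^5 + 51*w^4 + 88*w^3 + 51*w^2 + 12*w + C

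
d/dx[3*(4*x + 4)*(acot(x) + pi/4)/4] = (12*x^2*acot(x) + 3*pi*x^2 - 12*x + 12*acot(x) - 12 + 3*pi)/(4*x^2 + 4)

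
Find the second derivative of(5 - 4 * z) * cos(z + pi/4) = 4*z*cos(z + pi/4) + 8*sin(z + pi/4) - 5*cos(z + pi/4)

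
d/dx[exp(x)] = exp(x)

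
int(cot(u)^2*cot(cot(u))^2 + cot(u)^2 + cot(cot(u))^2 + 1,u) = cot(cot(u)) + C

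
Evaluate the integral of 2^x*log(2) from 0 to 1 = 1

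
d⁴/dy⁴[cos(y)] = cos(y)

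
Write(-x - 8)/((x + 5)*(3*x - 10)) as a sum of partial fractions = -34/(25*(3*x - 10)) + 3/(25*(x + 5))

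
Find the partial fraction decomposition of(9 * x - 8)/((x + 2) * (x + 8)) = 40/(3*(x + 8)) - 13/(3*(x + 2))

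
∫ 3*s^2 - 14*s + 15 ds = s^3 - 7*s^2 + 15*s + C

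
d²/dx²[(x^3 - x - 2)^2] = 30*x^4 - 24*x^2 - 24*x + 2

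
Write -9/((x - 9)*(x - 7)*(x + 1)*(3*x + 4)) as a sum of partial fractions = 243/(775*(3*x + 4)) - 9/(80*(x + 1)) + 9/(400*(x - 7)) - 9/(620*(x - 9))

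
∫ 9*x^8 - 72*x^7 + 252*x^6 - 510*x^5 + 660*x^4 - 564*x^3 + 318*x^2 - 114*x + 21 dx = x^9 - 9*x^8 + 36*x^7 - 85*x^6 + 132*x^5 - 141*x^4 + 106*x^3 - 57*x^2 + 21*x + C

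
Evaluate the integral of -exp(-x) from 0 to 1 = -1 + exp(-1)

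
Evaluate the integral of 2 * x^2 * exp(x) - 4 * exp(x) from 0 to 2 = 0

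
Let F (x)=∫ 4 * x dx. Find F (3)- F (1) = 16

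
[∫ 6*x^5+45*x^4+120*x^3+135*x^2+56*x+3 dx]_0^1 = 116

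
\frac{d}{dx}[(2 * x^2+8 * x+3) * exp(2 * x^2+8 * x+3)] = 8*x^3*exp(2*x^2 + 8*x + 3) + 48*x^2*exp(2*x^2 + 8*x + 3) + 80*x*exp(2*x^2 + 8*x + 3) + 32*exp(2*x^2 + 8*x + 3)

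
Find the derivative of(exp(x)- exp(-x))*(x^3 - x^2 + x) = (x^3*exp(2*x) + x^3 + 2*x^2*exp(2*x) - 4*x^2 - x*exp(2*x) + 3*x + exp(2*x) - 1)*exp(-x)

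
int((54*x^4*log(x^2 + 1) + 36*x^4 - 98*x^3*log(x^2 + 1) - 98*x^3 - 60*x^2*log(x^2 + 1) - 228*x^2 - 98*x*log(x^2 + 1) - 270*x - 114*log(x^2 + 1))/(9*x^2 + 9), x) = (2*x - 9)*(9*x^2 + 16*x + 15)*log(x^2 + 1)/9 + C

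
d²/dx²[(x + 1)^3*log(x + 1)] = 6*x*log(x + 1) + 5*x + 6*log(x + 1) + 5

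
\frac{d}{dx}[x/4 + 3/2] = 1/4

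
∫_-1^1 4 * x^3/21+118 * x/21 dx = 0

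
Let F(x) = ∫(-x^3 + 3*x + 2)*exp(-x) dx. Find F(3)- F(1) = -8*exp(-1) + 64*exp(-3)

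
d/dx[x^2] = 2*x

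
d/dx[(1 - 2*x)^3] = -24*x^2 + 24*x - 6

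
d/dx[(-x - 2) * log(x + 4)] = (-x*log(x + 4) - x - 4*log(x + 4) - 2)/(x + 4)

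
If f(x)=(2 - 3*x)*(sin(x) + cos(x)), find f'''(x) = -3*x*sin(x) + 3*x*cos(x) + 11*sin(x) + 7*cos(x)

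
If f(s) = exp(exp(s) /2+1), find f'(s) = exp(s + exp(s)/2 + 1)/2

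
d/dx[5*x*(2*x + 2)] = 20*x + 10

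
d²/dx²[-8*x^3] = -48*x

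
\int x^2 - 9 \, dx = x^3/3 - 9*x + C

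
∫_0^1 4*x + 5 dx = 7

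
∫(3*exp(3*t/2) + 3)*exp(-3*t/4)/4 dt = 2*sinh(3*t/4) + C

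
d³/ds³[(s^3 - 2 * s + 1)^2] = 120*s^3 - 96*s + 12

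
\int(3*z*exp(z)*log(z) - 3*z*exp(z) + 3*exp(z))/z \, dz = 3*(log(z) - 1)*exp(z) + C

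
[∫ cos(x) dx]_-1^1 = 2*sin(1)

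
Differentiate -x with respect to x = -1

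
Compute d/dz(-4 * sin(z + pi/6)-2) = -4*cos(z + pi/6)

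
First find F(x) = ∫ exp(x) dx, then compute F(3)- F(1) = -E + exp(3)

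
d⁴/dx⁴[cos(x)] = cos(x)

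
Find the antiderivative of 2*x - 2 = x^2 - 2*x + C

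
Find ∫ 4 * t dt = 2*t^2 + C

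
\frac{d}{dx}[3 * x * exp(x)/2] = 3*x*exp(x)/2 + 3*exp(x)/2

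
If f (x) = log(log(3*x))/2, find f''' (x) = (2*log(x)^2 + 3*log(x) + 4*log(3)*log(x) + 2 + 2*log(3)^2 + 3*log(3))/(2*x^3*log(x)^3 + 6*x^3*log(3)*log(x)^2 + 6*x^3*log(3)^2*log(x) + 2*x^3*log(3)^3)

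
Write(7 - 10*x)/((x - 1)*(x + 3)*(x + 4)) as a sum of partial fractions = 47/(5*(x + 4)) - 37/(4*(x + 3)) - 3/(20*(x - 1))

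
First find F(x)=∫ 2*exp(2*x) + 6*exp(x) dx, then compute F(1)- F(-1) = -(exp(-1) + 3)^2 + (E + 3)^2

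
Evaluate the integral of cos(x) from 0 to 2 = sin(2)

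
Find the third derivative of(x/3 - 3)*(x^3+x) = 8*x - 18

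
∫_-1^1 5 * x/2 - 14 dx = -28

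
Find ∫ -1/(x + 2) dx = -log(x + 2) + C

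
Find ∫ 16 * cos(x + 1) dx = 16*sin(x + 1) + C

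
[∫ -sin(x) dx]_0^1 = -1 + cos(1)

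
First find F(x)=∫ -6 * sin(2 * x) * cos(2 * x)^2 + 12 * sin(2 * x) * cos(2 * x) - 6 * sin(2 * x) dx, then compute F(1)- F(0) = (-1 + cos(2))^3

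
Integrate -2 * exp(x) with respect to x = -2*exp(x) + C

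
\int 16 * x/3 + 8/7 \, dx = 8*x^2/3 + 8*x/7 + C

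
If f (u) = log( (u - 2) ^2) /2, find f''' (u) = 2/(u^3 - 6*u^2 + 12*u - 8)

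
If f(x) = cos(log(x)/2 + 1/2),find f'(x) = -sin((log(x) + 1)/2)/(2*x)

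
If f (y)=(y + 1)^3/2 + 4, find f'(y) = 3*y^2/2 + 3*y + 3/2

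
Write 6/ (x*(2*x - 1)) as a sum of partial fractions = 12/(2*x - 1) - 6/x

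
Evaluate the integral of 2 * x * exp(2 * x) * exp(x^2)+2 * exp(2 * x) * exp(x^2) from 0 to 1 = -1 + exp(3)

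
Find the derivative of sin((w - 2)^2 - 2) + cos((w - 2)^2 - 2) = -2*w*sin(w^2 - 4*w + 2) + 2*w*cos(w^2 - 4*w + 2) + 4*sin(w^2 - 4*w + 2) - 4*cos(w^2 - 4*w + 2)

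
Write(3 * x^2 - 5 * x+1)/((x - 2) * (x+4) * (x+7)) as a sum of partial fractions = 61/(9*(x + 7)) - 23/(6*(x + 4)) + 1/(18*(x - 2))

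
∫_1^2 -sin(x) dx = -cos(1) + cos(2)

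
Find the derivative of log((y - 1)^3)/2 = 3/(2*y - 2)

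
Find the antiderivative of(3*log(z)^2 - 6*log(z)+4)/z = (log(z) - 1)^3 + log(z) + C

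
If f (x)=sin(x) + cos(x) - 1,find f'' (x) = -sin(x) - cos(x)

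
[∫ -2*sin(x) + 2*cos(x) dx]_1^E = 2*cos(E) - 2*sin(1) - 2*cos(1) + 2*sin(E)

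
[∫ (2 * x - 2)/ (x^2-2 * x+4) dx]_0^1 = -log(4) + log(3)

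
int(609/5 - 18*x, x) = -9*x^2 + 609*x/5 + C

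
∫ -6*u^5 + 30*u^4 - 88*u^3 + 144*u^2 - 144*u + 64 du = -u^6 + 6*u^5 - 22*u^4 + 48*u^3 - 72*u^2 + 64*u + C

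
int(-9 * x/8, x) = -9*x^2/16 + C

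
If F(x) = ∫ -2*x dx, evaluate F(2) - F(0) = -4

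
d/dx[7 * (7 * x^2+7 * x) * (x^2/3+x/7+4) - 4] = 196*x^3/3 + 70*x^2 + 406*x + 196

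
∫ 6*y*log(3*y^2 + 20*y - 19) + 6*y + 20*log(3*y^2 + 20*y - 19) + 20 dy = (3*y^2 + 20*y - 19)*log(3*y^2 + 20*y - 19) + C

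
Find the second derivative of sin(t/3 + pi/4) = -sin(t/3 + pi/4)/9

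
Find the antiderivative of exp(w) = exp(w) + C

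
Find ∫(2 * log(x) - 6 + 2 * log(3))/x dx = (log(3*x) - 3)^2 + C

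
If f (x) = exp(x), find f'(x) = exp(x)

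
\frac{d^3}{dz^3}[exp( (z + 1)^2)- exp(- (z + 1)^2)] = (8*z^3*exp(2*z^2 + 4*z + 2) + 8*z^3 + 24*z^2*exp(2*z^2 + 4*z + 2) + 24*z^2 + 36*z*exp(2*z^2 + 4*z + 2) + 12*z + 20*exp(2*z^2 + 4*z + 2) - 4)*exp(-z^2 - 2*z - 1)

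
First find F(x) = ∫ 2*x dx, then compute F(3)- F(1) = 8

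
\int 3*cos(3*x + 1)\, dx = sin(3*x + 1) + C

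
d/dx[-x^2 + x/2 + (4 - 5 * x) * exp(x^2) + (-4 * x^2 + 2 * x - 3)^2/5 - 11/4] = 64*x^3/5 - 10*x^2*exp(x^2) - 48*x^2/5 + 8*x*exp(x^2) + 46*x/5 - 5*exp(x^2) - 19/10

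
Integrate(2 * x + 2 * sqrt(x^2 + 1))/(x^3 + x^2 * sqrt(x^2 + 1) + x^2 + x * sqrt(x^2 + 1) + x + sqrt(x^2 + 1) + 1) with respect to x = 4*(x + sqrt(x^2 + 1))/(x + sqrt(x^2 + 1) + 1) + C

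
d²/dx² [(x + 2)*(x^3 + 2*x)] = 12*x^2 + 12*x + 4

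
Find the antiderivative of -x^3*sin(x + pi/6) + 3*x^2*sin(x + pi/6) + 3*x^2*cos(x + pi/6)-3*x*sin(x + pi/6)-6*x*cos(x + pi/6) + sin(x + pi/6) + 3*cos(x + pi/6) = (x - 1)^3*cos(x + pi/6) + C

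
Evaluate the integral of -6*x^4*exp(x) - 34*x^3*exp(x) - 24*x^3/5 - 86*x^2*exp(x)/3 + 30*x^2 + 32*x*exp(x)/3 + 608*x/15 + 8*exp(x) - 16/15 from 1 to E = (-2 + E/5 + exp(1 + E))*(-6*exp(3) - 10*exp(2) + 4*E/3 + 8) - 12 + 20*E/3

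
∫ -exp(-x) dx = exp(-x) + C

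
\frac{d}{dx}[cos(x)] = -sin(x)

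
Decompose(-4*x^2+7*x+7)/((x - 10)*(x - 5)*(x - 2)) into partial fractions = 5/(24*(x - 2)) + 58/(15*(x - 5)) - 323/(40*(x - 10))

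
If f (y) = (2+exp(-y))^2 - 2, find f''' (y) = (-4*exp(y) - 8)*exp(-2*y)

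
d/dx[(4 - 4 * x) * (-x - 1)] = 8*x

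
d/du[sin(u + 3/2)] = cos(u + 3/2)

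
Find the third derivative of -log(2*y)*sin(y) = (y^3*log(y)*cos(y) + y^3*log(2)*cos(y) + 3*y^2*sin(y) + 3*y*cos(y) - 2*sin(y))/y^3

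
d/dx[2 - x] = -1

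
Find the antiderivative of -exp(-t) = exp(-t) + C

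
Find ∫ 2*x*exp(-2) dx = x^2*exp(-2) + C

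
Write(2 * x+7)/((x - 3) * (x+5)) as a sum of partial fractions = 3/(8*(x + 5)) + 13/(8*(x - 3))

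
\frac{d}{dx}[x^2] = 2*x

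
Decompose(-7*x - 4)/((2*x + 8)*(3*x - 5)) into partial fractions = -47/(34*(3*x - 5)) - 12/(17*(x + 4))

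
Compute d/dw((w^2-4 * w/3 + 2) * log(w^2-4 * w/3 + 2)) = 2*w*log(w^2 - 4*w/3 + 2) + 2*w - 4*log(w^2 - 4*w/3 + 2)/3 - 4/3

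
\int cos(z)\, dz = sin(z) + C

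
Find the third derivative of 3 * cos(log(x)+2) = (-3*sin(log(x) + 2) + 9*cos(log(x) + 2))/x^3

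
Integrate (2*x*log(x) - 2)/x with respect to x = 2*(x - 1)*(log(x) - 1) + C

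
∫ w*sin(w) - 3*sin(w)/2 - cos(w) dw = (3/2 - w)*cos(w) + C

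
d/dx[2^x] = 2^x*log(2)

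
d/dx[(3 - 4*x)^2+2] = 32*x - 24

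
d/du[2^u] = 2^u*log(2)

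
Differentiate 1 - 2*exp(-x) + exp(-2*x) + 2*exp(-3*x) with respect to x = (2*exp(2*x) - 2*exp(x) - 6)*exp(-3*x)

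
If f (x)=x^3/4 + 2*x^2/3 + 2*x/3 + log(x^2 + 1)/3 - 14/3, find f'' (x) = (9*x^5 + 8*x^4 + 18*x^3 + 12*x^2 + 9*x + 12)/(6*x^4 + 12*x^2 + 6)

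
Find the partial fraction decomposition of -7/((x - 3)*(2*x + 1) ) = 2/(2*x + 1) - 1/(x - 3)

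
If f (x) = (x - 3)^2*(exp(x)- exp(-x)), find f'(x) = (x^2*exp(2*x) + x^2 - 4*x*exp(2*x) - 8*x + 3*exp(2*x) + 15)*exp(-x)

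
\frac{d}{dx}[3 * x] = 3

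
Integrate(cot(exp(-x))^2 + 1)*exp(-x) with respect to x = cot(exp(-x)) + C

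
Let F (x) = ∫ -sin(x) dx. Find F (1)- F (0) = -1 + cos(1)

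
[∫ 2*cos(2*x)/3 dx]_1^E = -sin(2)/3 + sin(2*E)/3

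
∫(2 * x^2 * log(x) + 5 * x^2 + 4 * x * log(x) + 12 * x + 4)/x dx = (x + 2)^2*(log(x) + 2) + C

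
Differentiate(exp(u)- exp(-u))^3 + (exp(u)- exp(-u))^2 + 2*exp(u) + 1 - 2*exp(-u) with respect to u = (3*exp(6*u) + 2*exp(5*u) - exp(4*u) - exp(2*u) - 2*exp(u) + 3)*exp(-3*u)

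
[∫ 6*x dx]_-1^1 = 0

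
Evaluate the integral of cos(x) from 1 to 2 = -sin(1) + sin(2)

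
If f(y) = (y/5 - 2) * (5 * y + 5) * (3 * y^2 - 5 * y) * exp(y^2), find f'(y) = 6*y^5*exp(y^2) - 64*y^4*exp(y^2) + 42*y^3*exp(y^2) + 4*y^2*exp(y^2) + 30*y*exp(y^2) + 50*exp(y^2)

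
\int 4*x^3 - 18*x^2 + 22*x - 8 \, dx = x^4 - 6*x^3 + 11*x^2 - 8*x + C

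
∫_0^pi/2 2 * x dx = pi^2/4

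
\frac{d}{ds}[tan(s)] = cos(s)^(-2)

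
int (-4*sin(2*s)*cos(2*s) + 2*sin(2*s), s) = (cos(2*s) - 1)*cos(2*s) + C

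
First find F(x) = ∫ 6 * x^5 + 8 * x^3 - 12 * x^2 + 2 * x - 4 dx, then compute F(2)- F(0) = 60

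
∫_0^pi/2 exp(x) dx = -1 + exp(pi/2)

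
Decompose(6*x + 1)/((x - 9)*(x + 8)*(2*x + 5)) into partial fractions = 56/(253*(2*x + 5)) - 47/(187*(x + 8)) + 55/(391*(x - 9))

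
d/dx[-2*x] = -2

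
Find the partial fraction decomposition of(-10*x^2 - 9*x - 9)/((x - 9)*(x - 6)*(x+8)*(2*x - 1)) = -128/(3179*(2*x - 1)) + 577/(4046*(x + 8)) + 141/(154*(x - 6)) - 300/(289*(x - 9))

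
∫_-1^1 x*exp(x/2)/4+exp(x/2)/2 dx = exp(-1/2)/2 + exp(1/2)/2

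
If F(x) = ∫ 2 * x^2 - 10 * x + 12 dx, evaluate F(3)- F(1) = 4/3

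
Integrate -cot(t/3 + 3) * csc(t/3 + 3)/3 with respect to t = csc(t/3 + 3) + C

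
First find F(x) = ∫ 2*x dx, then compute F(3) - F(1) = 8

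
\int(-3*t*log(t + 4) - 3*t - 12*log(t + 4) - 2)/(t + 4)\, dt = -(3*t + 2)*log(t + 4) + C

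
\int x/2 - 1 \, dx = x^2/4 - x + C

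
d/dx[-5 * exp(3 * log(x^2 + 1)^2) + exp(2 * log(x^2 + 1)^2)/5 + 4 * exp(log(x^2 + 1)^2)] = (-300*x*exp(3*log(x^2 + 1)^2)*log(x^2 + 1) + 8*x*exp(2*log(x^2 + 1)^2)*log(x^2 + 1) + 80*x*exp(log(x^2 + 1)^2)*log(x^2 + 1))/(5*x^2 + 5)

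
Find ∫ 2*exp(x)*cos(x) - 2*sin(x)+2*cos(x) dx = sqrt(2)*(exp(x) + 2)*sin(x + pi/4) + C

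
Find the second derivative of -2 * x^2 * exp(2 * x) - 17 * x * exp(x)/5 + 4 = -8*x^2*exp(2*x) - 16*x*exp(2*x) - 17*x*exp(x)/5 - 4*exp(2*x) - 34*exp(x)/5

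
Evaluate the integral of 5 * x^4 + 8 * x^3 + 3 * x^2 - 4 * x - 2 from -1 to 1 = 0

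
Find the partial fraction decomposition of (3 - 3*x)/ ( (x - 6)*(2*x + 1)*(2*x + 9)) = 11/(56*(2*x + 9)) - 9/(104*(2*x + 1)) - 5/(91*(x - 6))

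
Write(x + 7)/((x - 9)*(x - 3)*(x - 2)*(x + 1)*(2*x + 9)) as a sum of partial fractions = 8/(7371*(2*x + 9)) - 1/(140*(x + 1)) + 3/(91*(x - 2)) - 1/(36*(x - 3)) + 4/(2835*(x - 9))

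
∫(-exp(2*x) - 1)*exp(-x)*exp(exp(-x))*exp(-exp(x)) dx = exp(-2*sinh(x)) + C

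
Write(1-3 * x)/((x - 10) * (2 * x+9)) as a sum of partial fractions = -1/(2*x + 9) - 1/(x - 10)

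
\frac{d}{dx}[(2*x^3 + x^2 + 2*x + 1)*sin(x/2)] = x^3*cos(x/2) + 6*x^2*sin(x/2) + x^2*cos(x/2)/2 + 2*x*sin(x/2) + x*cos(x/2) + 2*sin(x/2) + cos(x/2)/2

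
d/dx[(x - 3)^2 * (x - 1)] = 3*x^2 - 14*x + 15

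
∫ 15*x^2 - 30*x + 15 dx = 5*x^3 - 15*x^2 + 15*x + C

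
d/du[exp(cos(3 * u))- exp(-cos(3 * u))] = -3*(exp(cos(3*u)) + exp(-cos(3*u)))*sin(3*u)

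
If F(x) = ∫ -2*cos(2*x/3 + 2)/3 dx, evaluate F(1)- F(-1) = -sin(8/3) + sin(4/3)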